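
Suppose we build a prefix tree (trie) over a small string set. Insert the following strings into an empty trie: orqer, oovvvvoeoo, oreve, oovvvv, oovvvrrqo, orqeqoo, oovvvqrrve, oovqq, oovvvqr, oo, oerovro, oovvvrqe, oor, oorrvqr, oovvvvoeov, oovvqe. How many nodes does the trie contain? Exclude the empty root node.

For each word, the new-node count is its length minus the longest prefix already in the trie:
  "orqer" → 5 new (o, r, q, e, r)
  "oovvvvoeoo" → prefix "o" already present; 9 new (o, v, v, v, v, o, e, o, o)
  "oreve" → prefix "or" already present; 3 new (e, v, e)
  "oovvvv" → prefix "oovvvv" already present; 0 new (none)
  "oovvvrrqo" → prefix "oovvv" already present; 4 new (r, r, q, o)
  "orqeqoo" → prefix "orqe" already present; 3 new (q, o, o)
  "oovvvqrrve" → prefix "oovvv" already present; 5 new (q, r, r, v, e)
  "oovqq" → prefix "oov" already present; 2 new (q, q)
  "oovvvqr" → prefix "oovvvqr" already present; 0 new (none)
  "oo" → prefix "oo" already present; 0 new (none)
  "oerovro" → prefix "o" already present; 6 new (e, r, o, v, r, o)
  "oovvvrqe" → prefix "oovvvr" already present; 2 new (q, e)
  "oor" → prefix "oo" already present; 1 new (r)
  "oorrvqr" → prefix "oor" already present; 4 new (r, v, q, r)
  "oovvvvoeov" → prefix "oovvvvoeo" already present; 1 new (v)
  "oovvqe" → prefix "oovv" already present; 2 new (q, e)
Total nodes = 5 + 9 + 3 + 0 + 4 + 3 + 5 + 2 + 0 + 0 + 6 + 2 + 1 + 4 + 1 + 2 = 47

47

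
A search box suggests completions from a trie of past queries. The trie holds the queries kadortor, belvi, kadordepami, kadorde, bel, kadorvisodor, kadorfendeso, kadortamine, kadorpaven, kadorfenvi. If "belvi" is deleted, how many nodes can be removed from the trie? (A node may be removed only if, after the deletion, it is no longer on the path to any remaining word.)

2

A node on "belvi"'s path can go only if nothing else ends at it or branches off below it.
The suffix "vi" (2 nodes) is used only by "belvi"; "bel" is itself a stored word, so pruning stops there.
Nodes removed: 2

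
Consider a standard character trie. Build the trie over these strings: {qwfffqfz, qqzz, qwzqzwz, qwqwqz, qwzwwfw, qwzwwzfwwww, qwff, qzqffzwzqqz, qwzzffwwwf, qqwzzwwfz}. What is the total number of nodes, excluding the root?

For each word, the new-node count is its length minus the longest prefix already in the trie:
  "qwfffqfz" → 8 new (q, w, f, f, f, q, f, z)
  "qqzz" → prefix "q" already present; 3 new (q, z, z)
  "qwzqzwz" → prefix "qw" already present; 5 new (z, q, z, w, z)
  "qwqwqz" → prefix "qw" already present; 4 new (q, w, q, z)
  "qwzwwfw" → prefix "qwz" already present; 4 new (w, w, f, w)
  "qwzwwzfwwww" → prefix "qwzww" already present; 6 new (z, f, w, w, w, w)
  "qwff" → prefix "qwff" already present; 0 new (none)
  "qzqffzwzqqz" → prefix "q" already present; 10 new (z, q, f, f, z, w, z, q, q, z)
  "qwzzffwwwf" → prefix "qwz" already present; 7 new (z, f, f, w, w, w, f)
  "qqwzzwwfz" → prefix "qq" already present; 7 new (w, z, z, w, w, f, z)
Total nodes = 8 + 3 + 5 + 4 + 4 + 6 + 0 + 10 + 7 + 7 = 54

54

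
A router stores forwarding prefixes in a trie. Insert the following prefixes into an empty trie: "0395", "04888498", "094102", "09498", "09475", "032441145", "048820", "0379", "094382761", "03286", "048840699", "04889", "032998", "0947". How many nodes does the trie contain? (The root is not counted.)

48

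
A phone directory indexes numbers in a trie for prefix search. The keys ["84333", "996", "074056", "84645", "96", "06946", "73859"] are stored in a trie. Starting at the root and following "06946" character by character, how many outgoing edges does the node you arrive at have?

0

The children of the "06946" node are the distinct next characters among strings starting with "06946".
No stored string extends past "06946".
That node has 0 child edges.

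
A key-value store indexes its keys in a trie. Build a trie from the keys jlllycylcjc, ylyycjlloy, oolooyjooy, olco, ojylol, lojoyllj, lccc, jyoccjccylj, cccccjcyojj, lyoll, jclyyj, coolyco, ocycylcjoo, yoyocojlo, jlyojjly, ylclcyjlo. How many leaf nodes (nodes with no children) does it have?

16

A leaf is a node with no children — equivalently, the end of a word that is not a proper prefix of any other stored word.
Those words: "cccccjcyojj", "coolyco", "jclyyj", "jlllycylcjc", "jlyojjly", "jyoccjccylj", "lccc", "lojoyllj", "lyoll", "ocycylcjoo", "ojylol", "olco", "oolooyjooy", "ylclcyjlo", "ylyycjlloy", "yoyocojlo"
Leaf count: 16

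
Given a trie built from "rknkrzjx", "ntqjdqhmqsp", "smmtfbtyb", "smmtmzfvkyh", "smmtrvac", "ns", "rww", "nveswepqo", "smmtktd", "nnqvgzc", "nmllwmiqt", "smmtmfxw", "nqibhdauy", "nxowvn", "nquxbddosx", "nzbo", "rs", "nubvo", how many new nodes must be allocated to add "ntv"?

"nt" is already a path in the trie; the remaining "v" must be added.
New nodes needed: |"ntv"| − 2 = 3 − 2 = 1.

1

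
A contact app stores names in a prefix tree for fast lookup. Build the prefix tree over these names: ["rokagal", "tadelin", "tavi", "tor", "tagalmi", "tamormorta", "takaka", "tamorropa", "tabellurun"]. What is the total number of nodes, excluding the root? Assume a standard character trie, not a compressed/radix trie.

For each word, the new-node count is its length minus the longest prefix already in the trie:
  "rokagal" → 7 new (r, o, k, a, g, a, l)
  "tadelin" → 7 new (t, a, d, e, l, i, n)
  "tavi" → prefix "ta" already present; 2 new (v, i)
  "tor" → prefix "t" already present; 2 new (o, r)
  "tagalmi" → prefix "ta" already present; 5 new (g, a, l, m, i)
  "tamormorta" → prefix "ta" already present; 8 new (m, o, r, m, o, r, t, a)
  "takaka" → prefix "ta" already present; 4 new (k, a, k, a)
  "tamorropa" → prefix "tamor" already present; 4 new (r, o, p, a)
  "tabellurun" → prefix "ta" already present; 8 new (b, e, l, l, u, r, u, n)
Total nodes = 7 + 7 + 2 + 2 + 5 + 8 + 4 + 4 + 8 = 47

47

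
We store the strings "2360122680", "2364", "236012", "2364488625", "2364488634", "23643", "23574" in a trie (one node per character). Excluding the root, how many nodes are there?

23

Count nodes per top-level branch (shared prefixes stored once):
  '2'-branch (23574, 236012, 2360122680, 2364, 23643, 2364488625, 2364488634): 23 nodes
Sum: 23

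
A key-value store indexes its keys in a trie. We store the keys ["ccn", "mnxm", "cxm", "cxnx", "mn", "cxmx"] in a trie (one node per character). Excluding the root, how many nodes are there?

12

Trie structure (* marks end of a word):
(root)
├─ c
│  ├─ c
│  │  └─ n *
│  └─ x
│     ├─ m *
│     │  └─ x *
│     └─ n
│        └─ x *
└─ m
   └─ n *
      └─ x
         └─ m *
Counting every labelled node above: 12.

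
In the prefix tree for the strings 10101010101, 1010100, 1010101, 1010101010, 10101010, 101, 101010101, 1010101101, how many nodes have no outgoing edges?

Leaves are exactly the stored words that no other stored word extends.
Those words: "1010100", "10101010101", "1010101101"
Leaf count: 3

3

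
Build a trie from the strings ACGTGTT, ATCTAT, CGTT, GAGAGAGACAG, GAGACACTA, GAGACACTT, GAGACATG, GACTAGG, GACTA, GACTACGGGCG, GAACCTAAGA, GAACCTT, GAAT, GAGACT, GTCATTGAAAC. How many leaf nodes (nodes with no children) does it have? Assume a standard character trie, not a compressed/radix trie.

Leaves are exactly the stored words that no other stored word extends.
Those words: "ACGTGTT", "ATCTAT", "CGTT", "GAACCTAAGA", "GAACCTT", "GAAT", "GACTACGGGCG", "GACTAGG", "GAGACACTA", "GAGACACTT", "GAGACATG", "GAGACT", "GAGAGAGACAG", "GTCATTGAAAC"
Leaf count: 14

14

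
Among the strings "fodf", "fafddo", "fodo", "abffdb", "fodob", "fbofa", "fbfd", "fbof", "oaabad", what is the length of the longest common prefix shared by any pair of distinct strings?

4

Look for the deepest trie node that still has at least two words in its subtree.
"fbof" and "fbofa" agree on "fbof" (4 characters) before diverging; nothing deeper is shared.
Longest shared-prefix length: 4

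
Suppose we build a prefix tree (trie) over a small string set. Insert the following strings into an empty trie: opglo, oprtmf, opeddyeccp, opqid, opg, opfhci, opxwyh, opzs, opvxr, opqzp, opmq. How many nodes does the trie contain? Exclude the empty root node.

Insert word by word; a character creates a node only if that edge doesn't already exist:
  "opglo" → 5 new (o, p, g, l, o)
  "oprtmf" → prefix "op" already present; 4 new (r, t, m, f)
  "opeddyeccp" → prefix "op" already present; 8 new (e, d, d, y, e, c, c, p)
  "opqid" → prefix "op" already present; 3 new (q, i, d)
  "opg" → prefix "opg" already present; 0 new (none)
  "opfhci" → prefix "op" already present; 4 new (f, h, c, i)
  "opxwyh" → prefix "op" already present; 4 new (x, w, y, h)
  "opzs" → prefix "op" already present; 2 new (z, s)
  "opvxr" → prefix "op" already present; 3 new (v, x, r)
  "opqzp" → prefix "opq" already present; 2 new (z, p)
  "opmq" → prefix "op" already present; 2 new (m, q)
Total nodes = 5 + 4 + 8 + 3 + 0 + 4 + 4 + 2 + 3 + 2 + 2 = 37

37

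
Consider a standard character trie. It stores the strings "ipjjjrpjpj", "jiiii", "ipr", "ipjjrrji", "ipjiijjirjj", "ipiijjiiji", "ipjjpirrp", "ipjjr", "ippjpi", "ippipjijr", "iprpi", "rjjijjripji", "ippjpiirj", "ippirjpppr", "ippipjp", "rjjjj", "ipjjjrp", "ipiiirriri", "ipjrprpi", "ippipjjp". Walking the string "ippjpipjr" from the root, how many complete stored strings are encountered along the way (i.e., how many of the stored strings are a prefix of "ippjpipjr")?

Traverse "ippjpipjr" character by character; count nodes along the way that are marked as word ends.
Prefixes of the query that are stored words: "ippjpi"
Count: 1

1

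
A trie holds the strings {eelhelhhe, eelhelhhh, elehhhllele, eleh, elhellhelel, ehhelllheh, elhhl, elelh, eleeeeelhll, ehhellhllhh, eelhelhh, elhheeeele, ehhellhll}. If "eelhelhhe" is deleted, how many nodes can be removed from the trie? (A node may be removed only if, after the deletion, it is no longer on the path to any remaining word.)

A node on "eelhelhhe"'s path can go only if nothing else ends at it or branches off below it.
The suffix "e" (1 node) is used only by "eelhelhhe"; the node for "eelhelhh" still has the child "h", so pruning stops there.
Nodes removed: 1

1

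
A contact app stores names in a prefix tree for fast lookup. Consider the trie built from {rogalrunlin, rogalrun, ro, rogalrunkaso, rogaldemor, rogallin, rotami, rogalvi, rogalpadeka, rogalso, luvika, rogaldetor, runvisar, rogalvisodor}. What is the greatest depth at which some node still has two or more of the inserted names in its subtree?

8

The deepest shared node is where two words last agree before diverging.
e.g. "rogalrun" and "rogalrunkaso" share the prefix "rogalrun" of length 8; no pair shares a longer one.
Longest shared-prefix length: 8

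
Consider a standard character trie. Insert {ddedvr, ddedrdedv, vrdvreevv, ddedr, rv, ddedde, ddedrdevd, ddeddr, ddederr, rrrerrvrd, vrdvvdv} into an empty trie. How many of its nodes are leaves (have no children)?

10

Leaves are exactly the stored words that no other stored word extends.
Those words: "ddedde", "ddeddr", "ddederr", "ddedrdedv", "ddedrdevd", "ddedvr", "rrrerrvrd", "rv", "vrdvreevv", "vrdvvdv"
Leaf count: 10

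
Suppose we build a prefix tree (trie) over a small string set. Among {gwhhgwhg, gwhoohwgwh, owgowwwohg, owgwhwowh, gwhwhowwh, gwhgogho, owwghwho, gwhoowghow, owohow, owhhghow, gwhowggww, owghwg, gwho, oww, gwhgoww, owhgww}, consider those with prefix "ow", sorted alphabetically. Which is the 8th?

owwghwho

DFS of the "ow" subtree visits, in order: "owghwg", "owgowwwohg", "owgwhwowh", "owhgww", "owhhghow", "owohow", "oww", "owwghwho"
Position 8: owwghwho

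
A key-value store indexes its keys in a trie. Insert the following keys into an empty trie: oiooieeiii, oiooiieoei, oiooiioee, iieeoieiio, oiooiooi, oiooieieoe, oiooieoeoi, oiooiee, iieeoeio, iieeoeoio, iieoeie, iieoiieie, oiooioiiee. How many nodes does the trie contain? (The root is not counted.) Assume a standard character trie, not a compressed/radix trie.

For each word, the new-node count is its length minus the longest prefix already in the trie:
  "oiooieeiii" → 10 new (o, i, o, o, i, e, e, i, i, i)
  "oiooiieoei" → prefix "oiooi" already present; 5 new (i, e, o, e, i)
  "oiooiioee" → prefix "oiooii" already present; 3 new (o, e, e)
  "iieeoieiio" → 10 new (i, i, e, e, o, i, e, i, i, o)
  "oiooiooi" → prefix "oiooi" already present; 3 new (o, o, i)
  "oiooieieoe" → prefix "oiooie" already present; 4 new (i, e, o, e)
  "oiooieoeoi" → prefix "oiooie" already present; 4 new (o, e, o, i)
  "oiooiee" → prefix "oiooiee" already present; 0 new (none)
  "iieeoeio" → prefix "iieeo" already present; 3 new (e, i, o)
  "iieeoeoio" → prefix "iieeoe" already present; 3 new (o, i, o)
  "iieoeie" → prefix "iie" already present; 4 new (o, e, i, e)
  "iieoiieie" → prefix "iieo" already present; 5 new (i, i, e, i, e)
  "oiooioiiee" → prefix "oiooio" already present; 4 new (i, i, e, e)
Total nodes = 10 + 5 + 3 + 10 + 3 + 4 + 4 + 0 + 3 + 3 + 4 + 5 + 4 = 58

58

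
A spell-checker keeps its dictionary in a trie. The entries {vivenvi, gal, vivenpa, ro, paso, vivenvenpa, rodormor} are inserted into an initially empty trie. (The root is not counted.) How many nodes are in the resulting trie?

28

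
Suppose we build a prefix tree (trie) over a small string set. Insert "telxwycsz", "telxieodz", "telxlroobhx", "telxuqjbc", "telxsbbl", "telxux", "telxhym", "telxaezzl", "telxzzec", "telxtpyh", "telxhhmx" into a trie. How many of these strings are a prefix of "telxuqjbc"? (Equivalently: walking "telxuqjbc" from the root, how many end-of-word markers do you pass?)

Traverse "telxuqjbc" character by character; count nodes along the way that are marked as word ends.
Prefixes of the query that are stored words: "telxuqjbc"
Count: 1

1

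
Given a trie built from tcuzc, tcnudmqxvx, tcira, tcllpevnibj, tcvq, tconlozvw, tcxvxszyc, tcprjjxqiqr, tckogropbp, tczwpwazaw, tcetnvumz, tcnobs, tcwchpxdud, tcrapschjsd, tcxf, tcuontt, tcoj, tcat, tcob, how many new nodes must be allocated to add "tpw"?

2

Walking "tpw" from the root, the first 1 characters ("t") follow existing edges; "p" is the first miss.
Each of the 2 remaining characters creates one node.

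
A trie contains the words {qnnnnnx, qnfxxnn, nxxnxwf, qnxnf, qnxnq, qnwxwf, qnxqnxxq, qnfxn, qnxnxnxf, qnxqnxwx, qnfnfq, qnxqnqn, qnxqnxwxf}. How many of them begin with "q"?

Walk to "q"; the words in its subtree are exactly those with that prefix.
Words under "q": qnfnfq, qnfxn, qnfxxnn, qnnnnnx, qnwxwf, qnxnf, qnxnq, qnxnxnxf, qnxqnqn, qnxqnxwx, qnxqnxwxf, qnxqnxxq
Count: 12

12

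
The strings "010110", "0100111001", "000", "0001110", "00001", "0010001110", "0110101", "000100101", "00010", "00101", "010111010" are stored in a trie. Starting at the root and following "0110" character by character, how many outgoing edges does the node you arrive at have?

1

Walk "0110" from the root, arriving at one node.
Distinct next characters after "0110": 1.
That node has 1 child edge.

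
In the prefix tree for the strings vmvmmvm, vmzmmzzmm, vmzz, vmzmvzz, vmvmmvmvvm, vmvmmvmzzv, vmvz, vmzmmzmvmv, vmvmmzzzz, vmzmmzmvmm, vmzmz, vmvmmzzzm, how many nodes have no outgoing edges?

11

Leaves are exactly the stored words that no other stored word extends.
Those words: "vmvmmvmvvm", "vmvmmvmzzv", "vmvmmzzzm", "vmvmmzzzz", "vmvz", "vmzmmzmvmm", "vmzmmzmvmv", "vmzmmzzmm", "vmzmvzz", "vmzmz", "vmzz"
Leaf count: 11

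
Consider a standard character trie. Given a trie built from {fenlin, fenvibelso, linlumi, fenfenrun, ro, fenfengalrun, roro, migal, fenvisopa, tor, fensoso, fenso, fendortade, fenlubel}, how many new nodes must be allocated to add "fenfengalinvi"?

4

"fenfengal" is already a path in the trie; the remaining "invi" must be added.
So 13 − 9 = 4 new nodes.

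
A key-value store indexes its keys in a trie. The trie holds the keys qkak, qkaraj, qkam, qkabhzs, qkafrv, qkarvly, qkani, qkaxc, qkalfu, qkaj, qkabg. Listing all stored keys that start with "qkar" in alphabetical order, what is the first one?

qkaraj

DFS of the "qkar" subtree visits, in order: "qkaraj", "qkarvly"
Position 1: qkaraj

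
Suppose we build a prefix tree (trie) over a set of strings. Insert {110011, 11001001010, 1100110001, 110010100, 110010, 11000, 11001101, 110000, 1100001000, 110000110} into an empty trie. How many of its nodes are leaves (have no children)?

Leaves are exactly the stored words that no other stored word extends.
Those words: "1100001000", "110000110", "11001001010", "110010100", "1100110001", "11001101"
Leaf count: 6

6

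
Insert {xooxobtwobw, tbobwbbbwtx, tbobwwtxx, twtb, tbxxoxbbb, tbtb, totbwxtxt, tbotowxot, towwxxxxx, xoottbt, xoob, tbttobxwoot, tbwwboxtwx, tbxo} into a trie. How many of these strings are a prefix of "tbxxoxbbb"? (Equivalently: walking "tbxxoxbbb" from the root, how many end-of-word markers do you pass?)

1

Walk "tbxxoxbbb" from the root; an end-of-word marker is hit whenever a stored word is a prefix of "tbxxoxbbb".
Prefixes of the query that are stored words: "tbxxoxbbb"
Count: 1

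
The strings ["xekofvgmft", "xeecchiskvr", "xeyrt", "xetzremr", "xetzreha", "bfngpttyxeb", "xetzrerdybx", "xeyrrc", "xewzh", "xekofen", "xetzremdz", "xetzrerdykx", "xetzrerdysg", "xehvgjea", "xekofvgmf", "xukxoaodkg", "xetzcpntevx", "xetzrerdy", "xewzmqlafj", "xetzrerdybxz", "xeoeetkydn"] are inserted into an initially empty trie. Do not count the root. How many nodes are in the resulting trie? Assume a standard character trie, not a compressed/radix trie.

Trace insertions, counting only characters that open a new branch:
  "xekofvgmft" → 10 new (x, e, k, o, f, v, g, m, f, t)
  "xeecchiskvr" → prefix "xe" already present; 9 new (e, c, c, h, i, s, k, v, r)
  "xeyrt" → prefix "xe" already present; 3 new (y, r, t)
  "xetzremr" → prefix "xe" already present; 6 new (t, z, r, e, m, r)
  "xetzreha" → prefix "xetzre" already present; 2 new (h, a)
  "bfngpttyxeb" → 11 new (b, f, n, g, p, t, t, y, x, e, b)
  "xetzrerdybx" → prefix "xetzre" already present; 5 new (r, d, y, b, x)
  "xeyrrc" → prefix "xeyr" already present; 2 new (r, c)
  "xewzh" → prefix "xe" already present; 3 new (w, z, h)
  "xekofen" → prefix "xekof" already present; 2 new (e, n)
  "xetzremdz" → prefix "xetzrem" already present; 2 new (d, z)
  "xetzrerdykx" → prefix "xetzrerdy" already present; 2 new (k, x)
  "xetzrerdysg" → prefix "xetzrerdy" already present; 2 new (s, g)
  "xehvgjea" → prefix "xe" already present; 6 new (h, v, g, j, e, a)
  "xekofvgmf" → prefix "xekofvgmf" already present; 0 new (none)
  "xukxoaodkg" → prefix "x" already present; 9 new (u, k, x, o, a, o, d, k, g)
  "xetzcpntevx" → prefix "xetz" already present; 7 new (c, p, n, t, e, v, x)
  "xetzrerdy" → prefix "xetzrerdy" already present; 0 new (none)
  "xewzmqlafj" → prefix "xewz" already present; 6 new (m, q, l, a, f, j)
  "xetzrerdybxz" → prefix "xetzrerdybx" already present; 1 new (z)
  "xeoeetkydn" → prefix "xe" already present; 8 new (o, e, e, t, k, y, d, n)
Total nodes = 10 + 9 + 3 + 6 + 2 + 11 + 5 + 2 + 3 + 2 + 2 + 2 + 2 + 6 + 0 + 9 + 7 + 0 + 6 + 1 + 8 = 96

96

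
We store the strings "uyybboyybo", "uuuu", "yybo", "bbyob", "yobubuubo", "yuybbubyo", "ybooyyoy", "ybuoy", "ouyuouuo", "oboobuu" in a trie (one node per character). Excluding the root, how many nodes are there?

For each word, the new-node count is its length minus the longest prefix already in the trie:
  "uyybboyybo" → 10 new (u, y, y, b, b, o, y, y, b, o)
  "uuuu" → prefix "u" already present; 3 new (u, u, u)
  "yybo" → 4 new (y, y, b, o)
  "bbyob" → 5 new (b, b, y, o, b)
  "yobubuubo" → prefix "y" already present; 8 new (o, b, u, b, u, u, b, o)
  "yuybbubyo" → prefix "y" already present; 8 new (u, y, b, b, u, b, y, o)
  "ybooyyoy" → prefix "y" already present; 7 new (b, o, o, y, y, o, y)
  "ybuoy" → prefix "yb" already present; 3 new (u, o, y)
  "ouyuouuo" → 8 new (o, u, y, u, o, u, u, o)
  "oboobuu" → prefix "o" already present; 6 new (b, o, o, b, u, u)
Total nodes = 10 + 3 + 4 + 5 + 8 + 8 + 7 + 3 + 8 + 6 = 62

62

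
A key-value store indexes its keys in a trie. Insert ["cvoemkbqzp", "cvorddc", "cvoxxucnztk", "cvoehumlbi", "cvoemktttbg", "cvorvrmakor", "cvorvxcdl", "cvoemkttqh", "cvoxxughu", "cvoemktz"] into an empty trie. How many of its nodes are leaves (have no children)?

Leaves are exactly the stored words that no other stored word extends.
Those words: "cvoehumlbi", "cvoemkbqzp", "cvoemkttqh", "cvoemktttbg", "cvoemktz", "cvorddc", "cvorvrmakor", "cvorvxcdl", "cvoxxucnztk", "cvoxxughu"
Leaf count: 10

10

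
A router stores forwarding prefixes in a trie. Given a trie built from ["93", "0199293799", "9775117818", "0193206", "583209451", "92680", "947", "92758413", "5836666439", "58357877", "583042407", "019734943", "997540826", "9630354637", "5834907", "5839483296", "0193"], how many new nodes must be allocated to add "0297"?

3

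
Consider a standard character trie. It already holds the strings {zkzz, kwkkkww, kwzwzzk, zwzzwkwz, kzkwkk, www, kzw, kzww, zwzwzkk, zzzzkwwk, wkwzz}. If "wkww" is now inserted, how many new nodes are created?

The longest prefix of "wkww" already in the trie is "wkw" (length 3).
New nodes needed: |"wkww"| − 3 = 4 − 3 = 1.

1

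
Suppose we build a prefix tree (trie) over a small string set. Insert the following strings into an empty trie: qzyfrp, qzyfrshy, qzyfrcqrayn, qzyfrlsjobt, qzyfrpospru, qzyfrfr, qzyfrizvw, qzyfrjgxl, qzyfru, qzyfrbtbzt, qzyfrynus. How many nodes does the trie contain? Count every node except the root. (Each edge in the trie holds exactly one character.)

For each word, the new-node count is its length minus the longest prefix already in the trie:
  "qzyfrp" → 6 new (q, z, y, f, r, p)
  "qzyfrshy" → prefix "qzyfr" already present; 3 new (s, h, y)
  "qzyfrcqrayn" → prefix "qzyfr" already present; 6 new (c, q, r, a, y, n)
  "qzyfrlsjobt" → prefix "qzyfr" already present; 6 new (l, s, j, o, b, t)
  "qzyfrpospru" → prefix "qzyfrp" already present; 5 new (o, s, p, r, u)
  "qzyfrfr" → prefix "qzyfr" already present; 2 new (f, r)
  "qzyfrizvw" → prefix "qzyfr" already present; 4 new (i, z, v, w)
  "qzyfrjgxl" → prefix "qzyfr" already present; 4 new (j, g, x, l)
  "qzyfru" → prefix "qzyfr" already present; 1 new (u)
  "qzyfrbtbzt" → prefix "qzyfr" already present; 5 new (b, t, b, z, t)
  "qzyfrynus" → prefix "qzyfr" already present; 4 new (y, n, u, s)
Total nodes = 6 + 3 + 6 + 6 + 5 + 2 + 4 + 4 + 1 + 5 + 4 = 46

46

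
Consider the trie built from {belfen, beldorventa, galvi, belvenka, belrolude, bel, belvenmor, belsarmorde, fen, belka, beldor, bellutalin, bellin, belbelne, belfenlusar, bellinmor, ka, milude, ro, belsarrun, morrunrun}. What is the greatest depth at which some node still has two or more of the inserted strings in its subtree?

6

Equivalently: take the maximum, over all pairs, of their longest common prefix length.
e.g. "beldor" and "beldorventa" share the prefix "beldor" of length 6; no pair shares a longer one.
Longest shared-prefix length: 6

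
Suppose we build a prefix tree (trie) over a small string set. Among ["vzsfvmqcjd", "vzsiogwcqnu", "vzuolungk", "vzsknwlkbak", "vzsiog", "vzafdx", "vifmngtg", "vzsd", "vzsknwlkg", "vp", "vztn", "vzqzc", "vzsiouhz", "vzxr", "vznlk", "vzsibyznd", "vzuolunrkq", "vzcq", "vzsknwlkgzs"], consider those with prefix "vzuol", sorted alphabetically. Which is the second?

vzuolunrkq

Words with prefix "vzuol", in lexicographic order: "vzuolungk", "vzuolunrkq"
The 2nd is vzuolunrkq.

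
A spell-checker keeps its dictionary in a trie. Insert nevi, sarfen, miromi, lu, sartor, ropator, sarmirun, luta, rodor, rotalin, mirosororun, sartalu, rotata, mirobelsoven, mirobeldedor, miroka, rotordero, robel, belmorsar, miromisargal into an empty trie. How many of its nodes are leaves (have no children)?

Leaves are exactly the stored words that no other stored word extends.
Those words: "belmorsar", "luta", "mirobeldedor", "mirobelsoven", "miroka", "miromisargal", "mirosororun", "nevi", "robel", "rodor", "ropator", "rotalin", "rotata", "rotordero", "sarfen", "sarmirun", "sartalu", "sartor"
Leaf count: 18

18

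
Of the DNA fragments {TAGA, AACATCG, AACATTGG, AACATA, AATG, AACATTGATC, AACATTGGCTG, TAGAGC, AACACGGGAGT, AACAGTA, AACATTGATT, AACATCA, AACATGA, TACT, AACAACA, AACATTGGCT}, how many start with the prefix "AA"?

Filter for entries beginning with "AA":
Words under "AA": AACAACA, AACACGGGAGT, AACAGTA, AACATA, AACATCA, AACATCG, AACATGA, AACATTGATC, AACATTGATT, AACATTGG, AACATTGGCT, AACATTGGCTG, AATG
Count: 13

13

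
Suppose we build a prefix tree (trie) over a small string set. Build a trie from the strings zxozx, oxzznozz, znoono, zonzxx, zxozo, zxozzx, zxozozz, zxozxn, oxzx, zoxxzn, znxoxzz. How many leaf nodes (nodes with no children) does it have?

9

A leaf is a node with no children — equivalently, the end of a word that is not a proper prefix of any other stored word.
Those words: "oxzx", "oxzznozz", "znoono", "znxoxzz", "zonzxx", "zoxxzn", "zxozozz", "zxozxn", "zxozzx"
Leaf count: 9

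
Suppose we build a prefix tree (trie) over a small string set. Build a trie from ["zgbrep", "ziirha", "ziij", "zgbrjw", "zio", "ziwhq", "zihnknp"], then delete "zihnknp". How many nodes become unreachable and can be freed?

Walk "zihnknp" from the leaf back toward the root, removing each node that no remaining word uses.
The suffix "hnknp" (5 nodes) is used only by "zihnknp"; the node for "zi" still has the child "i", so pruning stops there.
Nodes removed: 5

5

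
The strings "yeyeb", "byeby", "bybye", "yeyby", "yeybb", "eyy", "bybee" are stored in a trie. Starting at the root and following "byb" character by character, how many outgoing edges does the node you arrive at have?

2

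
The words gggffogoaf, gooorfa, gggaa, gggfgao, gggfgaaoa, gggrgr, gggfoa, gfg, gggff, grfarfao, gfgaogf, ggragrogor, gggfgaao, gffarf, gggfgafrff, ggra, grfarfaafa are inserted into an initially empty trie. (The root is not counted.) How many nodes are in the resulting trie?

For each word, the new-node count is its length minus the longest prefix already in the trie:
  "gggffogoaf" → 10 new (g, g, g, f, f, o, g, o, a, f)
  "gooorfa" → prefix "g" already present; 6 new (o, o, o, r, f, a)
  "gggaa" → prefix "ggg" already present; 2 new (a, a)
  "gggfgao" → prefix "gggf" already present; 3 new (g, a, o)
  "gggfgaaoa" → prefix "gggfga" already present; 3 new (a, o, a)
  "gggrgr" → prefix "ggg" already present; 3 new (r, g, r)
  "gggfoa" → prefix "gggf" already present; 2 new (o, a)
  "gfg" → prefix "g" already present; 2 new (f, g)
  "gggff" → prefix "gggff" already present; 0 new (none)
  "grfarfao" → prefix "g" already present; 7 new (r, f, a, r, f, a, o)
  "gfgaogf" → prefix "gfg" already present; 4 new (a, o, g, f)
  "ggragrogor" → prefix "gg" already present; 8 new (r, a, g, r, o, g, o, r)
  "gggfgaao" → prefix "gggfgaao" already present; 0 new (none)
  "gffarf" → prefix "gf" already present; 4 new (f, a, r, f)
  "gggfgafrff" → prefix "gggfga" already present; 4 new (f, r, f, f)
  "ggra" → prefix "ggra" already present; 0 new (none)
  "grfarfaafa" → prefix "grfarfa" already present; 3 new (a, f, a)
Total nodes = 10 + 6 + 2 + 3 + 3 + 3 + 2 + 2 + 0 + 7 + 4 + 8 + 0 + 4 + 4 + 0 + 3 = 61

61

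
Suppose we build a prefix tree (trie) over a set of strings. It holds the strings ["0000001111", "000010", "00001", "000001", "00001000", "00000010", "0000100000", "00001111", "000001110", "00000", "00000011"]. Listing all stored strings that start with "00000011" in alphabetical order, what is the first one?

00000011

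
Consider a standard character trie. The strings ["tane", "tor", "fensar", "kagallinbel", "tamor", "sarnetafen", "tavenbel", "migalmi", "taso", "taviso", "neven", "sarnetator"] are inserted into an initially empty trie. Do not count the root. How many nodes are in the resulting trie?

Trace insertions, counting only characters that open a new branch:
  "tane" → 4 new (t, a, n, e)
  "tor" → prefix "t" already present; 2 new (o, r)
  "fensar" → 6 new (f, e, n, s, a, r)
  "kagallinbel" → 11 new (k, a, g, a, l, l, i, n, b, e, l)
  "tamor" → prefix "ta" already present; 3 new (m, o, r)
  "sarnetafen" → 10 new (s, a, r, n, e, t, a, f, e, n)
  "tavenbel" → prefix "ta" already present; 6 new (v, e, n, b, e, l)
  "migalmi" → 7 new (m, i, g, a, l, m, i)
  "taso" → prefix "ta" already present; 2 new (s, o)
  "taviso" → prefix "tav" already present; 3 new (i, s, o)
  "neven" → 5 new (n, e, v, e, n)
  "sarnetator" → prefix "sarneta" already present; 3 new (t, o, r)
Total nodes = 4 + 2 + 6 + 11 + 3 + 10 + 6 + 7 + 2 + 3 + 5 + 3 = 62

62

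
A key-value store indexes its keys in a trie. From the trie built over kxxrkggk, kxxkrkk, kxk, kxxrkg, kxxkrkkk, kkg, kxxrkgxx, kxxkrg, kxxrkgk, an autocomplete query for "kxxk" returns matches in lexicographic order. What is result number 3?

kxxkrkkk

Filter for "kxxk…" and sort: "kxxkrg", "kxxkrkk", "kxxkrkkk"
The 3rd is kxxkrkkk.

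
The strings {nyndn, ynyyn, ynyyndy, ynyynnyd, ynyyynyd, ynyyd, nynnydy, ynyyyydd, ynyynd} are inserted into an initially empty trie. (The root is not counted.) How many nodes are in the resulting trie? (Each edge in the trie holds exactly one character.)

27

Insert word by word; a character creates a node only if that edge doesn't already exist:
  "nyndn" → 5 new (n, y, n, d, n)
  "ynyyn" → 5 new (y, n, y, y, n)
  "ynyyndy" → prefix "ynyyn" already present; 2 new (d, y)
  "ynyynnyd" → prefix "ynyyn" already present; 3 new (n, y, d)
  "ynyyynyd" → prefix "ynyy" already present; 4 new (y, n, y, d)
  "ynyyd" → prefix "ynyy" already present; 1 new (d)
  "nynnydy" → prefix "nyn" already present; 4 new (n, y, d, y)
  "ynyyyydd" → prefix "ynyyy" already present; 3 new (y, d, d)
  "ynyynd" → prefix "ynyynd" already present; 0 new (none)
Total nodes = 5 + 5 + 2 + 3 + 4 + 1 + 4 + 3 + 0 = 27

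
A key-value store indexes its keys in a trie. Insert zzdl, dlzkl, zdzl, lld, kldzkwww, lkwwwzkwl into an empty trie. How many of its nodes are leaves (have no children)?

6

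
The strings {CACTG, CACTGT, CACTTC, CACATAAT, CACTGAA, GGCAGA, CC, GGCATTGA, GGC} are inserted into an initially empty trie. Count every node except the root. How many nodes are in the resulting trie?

26

Insert word by word; a character creates a node only if that edge doesn't already exist:
  "CACTG" → 5 new (C, A, C, T, G)
  "CACTGT" → prefix "CACTG" already present; 1 new (T)
  "CACTTC" → prefix "CACT" already present; 2 new (T, C)
  "CACATAAT" → prefix "CAC" already present; 5 new (A, T, A, A, T)
  "CACTGAA" → prefix "CACTG" already present; 2 new (A, A)
  "GGCAGA" → 6 new (G, G, C, A, G, A)
  "CC" → prefix "C" already present; 1 new (C)
  "GGCATTGA" → prefix "GGCA" already present; 4 new (T, T, G, A)
  "GGC" → prefix "GGC" already present; 0 new (none)
Total nodes = 5 + 1 + 2 + 5 + 2 + 6 + 1 + 4 + 0 = 26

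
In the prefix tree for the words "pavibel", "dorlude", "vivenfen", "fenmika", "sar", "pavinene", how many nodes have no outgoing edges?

6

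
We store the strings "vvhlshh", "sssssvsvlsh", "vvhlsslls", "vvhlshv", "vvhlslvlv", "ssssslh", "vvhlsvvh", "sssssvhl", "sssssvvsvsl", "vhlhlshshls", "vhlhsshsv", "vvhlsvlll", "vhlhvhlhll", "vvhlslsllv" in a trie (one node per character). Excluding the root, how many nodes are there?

Count nodes per top-level branch (shared prefixes stored once):
  's'-branch (ssssslh, sssssvhl, sssssvsvlsh, sssssvvsvsl): 20 nodes
  'v'-branch (vhlhlshshls, vhlhsshsv, vhlhvhlhll, vvhlshh, vvhlshv, vvhlslsllv, vvhlslvlv, vvhlsslls, vvhlsvlll, vvhlsvvh): 47 nodes
Sum: 67

67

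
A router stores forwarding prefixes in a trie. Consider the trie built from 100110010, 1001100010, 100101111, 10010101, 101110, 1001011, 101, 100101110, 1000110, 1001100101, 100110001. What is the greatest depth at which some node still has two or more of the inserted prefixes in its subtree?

9

The deepest shared node is where two words last agree before diverging.
"100110001" and "1001100010" agree on "100110001" (9 characters) before diverging; nothing deeper is shared.
Longest shared-prefix length: 9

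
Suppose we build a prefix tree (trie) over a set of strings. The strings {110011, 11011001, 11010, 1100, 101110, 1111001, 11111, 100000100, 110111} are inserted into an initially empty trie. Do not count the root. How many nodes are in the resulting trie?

For each word, the new-node count is its length minus the longest prefix already in the trie:
  "110011" → 6 new (1, 1, 0, 0, 1, 1)
  "11011001" → prefix "110" already present; 5 new (1, 1, 0, 0, 1)
  "11010" → prefix "1101" already present; 1 new (0)
  "1100" → prefix "1100" already present; 0 new (none)
  "101110" → prefix "1" already present; 5 new (0, 1, 1, 1, 0)
  "1111001" → prefix "11" already present; 5 new (1, 1, 0, 0, 1)
  "11111" → prefix "1111" already present; 1 new (1)
  "100000100" → prefix "10" already present; 7 new (0, 0, 0, 0, 1, 0, 0)
  "110111" → prefix "11011" already present; 1 new (1)
Total nodes = 6 + 5 + 1 + 0 + 5 + 5 + 1 + 7 + 1 = 31

31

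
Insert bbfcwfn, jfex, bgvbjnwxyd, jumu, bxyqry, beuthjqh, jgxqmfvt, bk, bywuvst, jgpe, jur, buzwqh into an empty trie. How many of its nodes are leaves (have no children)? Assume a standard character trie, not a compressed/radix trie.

12

A leaf is a node with no children — equivalently, the end of a word that is not a proper prefix of any other stored word.
Those words: "bbfcwfn", "beuthjqh", "bgvbjnwxyd", "bk", "buzwqh", "bxyqry", "bywuvst", "jfex", "jgpe", "jgxqmfvt", "jumu", "jur"
Leaf count: 12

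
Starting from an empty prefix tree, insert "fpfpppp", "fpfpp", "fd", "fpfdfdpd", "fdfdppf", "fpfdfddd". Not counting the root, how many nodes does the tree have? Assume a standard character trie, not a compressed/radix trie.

Trie structure (* marks end of a word):
(root)
└─ f
   ├─ d *
   │  └─ f
   │     └─ d
   │        └─ p
   │           └─ p
   │              └─ f *
   └─ p
      └─ f
         ├─ d
         │  └─ f
         │     └─ d
         │        ├─ d
         │        │  └─ d *
         │        └─ p
         │           └─ d *
         └─ p
            └─ p *
               └─ p
                  └─ p *
Counting every labelled node above: 20.

20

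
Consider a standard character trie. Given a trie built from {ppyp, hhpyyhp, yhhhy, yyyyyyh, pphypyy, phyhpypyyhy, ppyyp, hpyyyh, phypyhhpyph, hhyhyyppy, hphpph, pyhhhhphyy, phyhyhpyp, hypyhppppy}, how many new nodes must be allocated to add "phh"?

The longest prefix of "phh" already in the trie is "ph" (length 2).
So 3 − 2 = 1 new nodes.

1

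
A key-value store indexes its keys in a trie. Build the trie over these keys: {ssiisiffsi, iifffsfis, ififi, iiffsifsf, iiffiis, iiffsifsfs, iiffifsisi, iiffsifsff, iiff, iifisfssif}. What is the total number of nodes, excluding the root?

45

Insert word by word; a character creates a node only if that edge doesn't already exist:
  "ssiisiffsi" → 10 new (s, s, i, i, s, i, f, f, s, i)
  "iifffsfis" → 9 new (i, i, f, f, f, s, f, i, s)
  "ififi" → prefix "i" already present; 4 new (f, i, f, i)
  "iiffsifsf" → prefix "iiff" already present; 5 new (s, i, f, s, f)
  "iiffiis" → prefix "iiff" already present; 3 new (i, i, s)
  "iiffsifsfs" → prefix "iiffsifsf" already present; 1 new (s)
  "iiffifsisi" → prefix "iiffi" already present; 5 new (f, s, i, s, i)
  "iiffsifsff" → prefix "iiffsifsf" already present; 1 new (f)
  "iiff" → prefix "iiff" already present; 0 new (none)
  "iifisfssif" → prefix "iif" already present; 7 new (i, s, f, s, s, i, f)
Total nodes = 10 + 9 + 4 + 5 + 3 + 1 + 5 + 1 + 0 + 7 = 45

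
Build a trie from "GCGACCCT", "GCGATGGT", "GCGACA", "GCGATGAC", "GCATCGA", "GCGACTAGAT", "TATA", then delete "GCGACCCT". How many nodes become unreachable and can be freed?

After clearing the end-marker at "GCGACCCT", prune upward until reaching a node still needed by another word.
The suffix "CCT" (3 nodes) is used only by "GCGACCCT"; the node for "GCGAC" still has the child "A", so pruning stops there.
Nodes removed: 3

3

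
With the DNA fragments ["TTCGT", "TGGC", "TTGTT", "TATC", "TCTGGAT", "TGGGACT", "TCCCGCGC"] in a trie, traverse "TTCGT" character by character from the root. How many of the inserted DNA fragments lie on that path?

Walk "TTCGT" from the root; an end-of-word marker is hit whenever a stored word is a prefix of "TTCGT".
Prefixes of the query that are stored words: "TTCGT"
Count: 1

1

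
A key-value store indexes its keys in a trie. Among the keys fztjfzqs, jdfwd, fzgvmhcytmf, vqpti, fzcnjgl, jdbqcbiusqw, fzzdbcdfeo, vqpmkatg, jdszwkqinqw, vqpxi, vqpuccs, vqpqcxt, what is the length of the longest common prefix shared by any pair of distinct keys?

Equivalently: take the maximum, over all pairs, of their longest common prefix length.
e.g. "vqpmkatg" and "vqpqcxt" share the prefix "vqp" of length 3; no pair shares a longer one.
Longest shared-prefix length: 3

3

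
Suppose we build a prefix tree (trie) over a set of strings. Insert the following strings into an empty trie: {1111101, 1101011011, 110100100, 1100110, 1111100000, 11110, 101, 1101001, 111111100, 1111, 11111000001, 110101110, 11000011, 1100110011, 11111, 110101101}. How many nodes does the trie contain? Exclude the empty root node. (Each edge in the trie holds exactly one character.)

Trace insertions, counting only characters that open a new branch:
  "1111101" → 7 new (1, 1, 1, 1, 1, 0, 1)
  "1101011011" → prefix "11" already present; 8 new (0, 1, 0, 1, 1, 0, 1, 1)
  "110100100" → prefix "11010" already present; 4 new (0, 1, 0, 0)
  "1100110" → prefix "110" already present; 4 new (0, 1, 1, 0)
  "1111100000" → prefix "111110" already present; 4 new (0, 0, 0, 0)
  "11110" → prefix "1111" already present; 1 new (0)
  "101" → prefix "1" already present; 2 new (0, 1)
  "1101001" → prefix "1101001" already present; 0 new (none)
  "111111100" → prefix "11111" already present; 4 new (1, 1, 0, 0)
  "1111" → prefix "1111" already present; 0 new (none)
  "11111000001" → prefix "1111100000" already present; 1 new (1)
  "110101110" → prefix "1101011" already present; 2 new (1, 0)
  "11000011" → prefix "1100" already present; 4 new (0, 0, 1, 1)
  "1100110011" → prefix "1100110" already present; 3 new (0, 1, 1)
  "11111" → prefix "11111" already present; 0 new (none)
  "110101101" → prefix "110101101" already present; 0 new (none)
Total nodes = 7 + 8 + 4 + 4 + 4 + 1 + 2 + 0 + 4 + 0 + 1 + 2 + 4 + 3 + 0 + 0 = 44

44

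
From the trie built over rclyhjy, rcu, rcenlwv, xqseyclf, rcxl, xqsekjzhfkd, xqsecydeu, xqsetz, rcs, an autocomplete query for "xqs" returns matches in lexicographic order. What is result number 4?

xqseyclf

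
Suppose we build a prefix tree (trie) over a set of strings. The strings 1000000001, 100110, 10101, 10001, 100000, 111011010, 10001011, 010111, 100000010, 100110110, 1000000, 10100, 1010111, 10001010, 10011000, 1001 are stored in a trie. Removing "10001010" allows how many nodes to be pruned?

1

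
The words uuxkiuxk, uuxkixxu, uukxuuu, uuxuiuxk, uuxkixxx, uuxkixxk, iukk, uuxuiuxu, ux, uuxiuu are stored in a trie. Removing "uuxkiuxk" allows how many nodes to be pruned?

3

A node on "uuxkiuxk"'s path can go only if nothing else ends at it or branches off below it.
The suffix "uxk" (3 nodes) is used only by "uuxkiuxk"; the node for "uuxki" still has the child "x", so pruning stops there.
Nodes removed: 3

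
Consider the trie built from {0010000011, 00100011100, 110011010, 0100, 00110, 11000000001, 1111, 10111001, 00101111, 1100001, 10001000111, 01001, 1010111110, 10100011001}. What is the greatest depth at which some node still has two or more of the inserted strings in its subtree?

Equivalently: take the maximum, over all pairs, of their longest common prefix length.
e.g. "0010000011" and "00100011100" share the prefix "001000" of length 6; no pair shares a longer one.
Longest shared-prefix length: 6

6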